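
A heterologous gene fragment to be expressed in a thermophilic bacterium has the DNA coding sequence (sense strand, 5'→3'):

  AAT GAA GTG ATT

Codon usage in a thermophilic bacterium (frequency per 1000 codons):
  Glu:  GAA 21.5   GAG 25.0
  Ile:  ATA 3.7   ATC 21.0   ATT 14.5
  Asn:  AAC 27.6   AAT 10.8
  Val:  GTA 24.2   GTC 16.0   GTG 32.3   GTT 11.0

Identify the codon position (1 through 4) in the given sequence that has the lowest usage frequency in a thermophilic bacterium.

Codon 1 AAT (Asn): 10.8 per 1000.
Codon 2 GAA (Glu): 21.5 per 1000.
Codon 3 GTG (Val): 32.3 per 1000.
Codon 4 ATT (Ile): 14.5 per 1000.
Lowest frequency is 10.8 at codon 1.

1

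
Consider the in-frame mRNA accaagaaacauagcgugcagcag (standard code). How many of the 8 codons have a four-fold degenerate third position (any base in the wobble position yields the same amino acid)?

Codon 1 ACC (Thr): third position 4-fold.
Codon 2 AAG (Lys): third position 2-fold.
Codon 3 AAA (Lys): third position 2-fold.
Codon 4 CAU (His): third position 2-fold.
Codon 5 AGC (Ser): third position 2-fold.
Codon 6 GUG (Val): third position 4-fold.
Codon 7 CAG (Gln): third position 2-fold.
Codon 8 CAG (Gln): third position 2-fold.
Four-fold degenerate third positions: 2.

2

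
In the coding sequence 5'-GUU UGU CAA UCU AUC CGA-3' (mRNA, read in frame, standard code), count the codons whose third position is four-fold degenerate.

3

Codon 1 GUU (Val): third position 4-fold.
Codon 2 UGU (Cys): third position 2-fold.
Codon 3 CAA (Gln): third position 2-fold.
Codon 4 UCU (Ser): third position 4-fold.
Codon 5 AUC (Ile): third position 3-fold.
Codon 6 CGA (Arg): third position 4-fold.
Four-fold degenerate third positions: 3.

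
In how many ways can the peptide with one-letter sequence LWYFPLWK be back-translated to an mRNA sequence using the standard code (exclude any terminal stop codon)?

Leu: 6 codons.
Trp: 1 codon.
Tyr: 2 codons.
Phe: 2 codons.
Pro: 4 codons.
Leu: 6 codons.
Trp: 1 codon.
Lys: 2 codons.
6 × 1 × 2 × 2 × 4 × 6 × 1 × 2 = 1152.

1152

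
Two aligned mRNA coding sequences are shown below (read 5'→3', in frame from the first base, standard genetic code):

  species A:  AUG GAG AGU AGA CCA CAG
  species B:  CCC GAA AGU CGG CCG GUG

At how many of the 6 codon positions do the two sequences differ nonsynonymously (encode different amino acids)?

2

Codon 1: AUG Met / CCC Pro — nonsynonymous.
Codon 2: GAG Glu / GAA Glu — synonymous.
Codon 3: AGU Ser / AGU Ser — identical.
Codon 4: AGA Arg / CGG Arg — synonymous.
Codon 5: CCA Pro / CCG Pro — synonymous.
Codon 6: CAG Gln / GUG Val — nonsynonymous.
Nonsynonymous differences: 2.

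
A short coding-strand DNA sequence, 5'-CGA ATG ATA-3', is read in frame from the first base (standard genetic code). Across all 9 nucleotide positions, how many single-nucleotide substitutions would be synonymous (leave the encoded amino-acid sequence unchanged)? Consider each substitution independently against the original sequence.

Codon 1 (CGA, Arg): 4 synonymous substitutions.
Codon 2 (ATG, Met): 0 synonymous substitutions.
Codon 3 (ATA, Ile): 2 synonymous substitutions.
Total: 4 + 0 + 2 = 6.

6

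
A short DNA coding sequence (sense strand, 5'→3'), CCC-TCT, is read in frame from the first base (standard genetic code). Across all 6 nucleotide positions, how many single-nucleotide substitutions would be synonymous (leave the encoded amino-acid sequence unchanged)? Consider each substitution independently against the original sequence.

6

Codon 1 (CCC, Pro): 3 synonymous substitutions.
Codon 2 (TCT, Ser): 3 synonymous substitutions.
Total: 3 + 3 = 6.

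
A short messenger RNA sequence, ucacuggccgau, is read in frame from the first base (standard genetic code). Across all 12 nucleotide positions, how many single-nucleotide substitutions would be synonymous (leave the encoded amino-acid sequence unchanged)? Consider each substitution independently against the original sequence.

11

Codon 1 (UCA, Ser): 3 synonymous substitutions.
Codon 2 (CUG, Leu): 4 synonymous substitutions.
Codon 3 (GCC, Ala): 3 synonymous substitutions.
Codon 4 (GAU, Asp): 1 synonymous substitution.
Total: 3 + 4 + 3 + 1 = 11.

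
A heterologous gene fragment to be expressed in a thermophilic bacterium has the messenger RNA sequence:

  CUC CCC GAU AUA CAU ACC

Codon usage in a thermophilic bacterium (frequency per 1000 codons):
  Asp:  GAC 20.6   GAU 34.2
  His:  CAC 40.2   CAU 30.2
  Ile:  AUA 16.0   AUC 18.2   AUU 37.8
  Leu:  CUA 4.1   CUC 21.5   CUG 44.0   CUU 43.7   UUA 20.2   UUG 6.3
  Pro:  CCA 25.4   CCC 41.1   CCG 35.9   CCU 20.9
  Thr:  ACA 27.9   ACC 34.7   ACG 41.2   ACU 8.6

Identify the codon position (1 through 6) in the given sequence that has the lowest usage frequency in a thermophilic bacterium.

4

Codon 1 CUC (Leu): 21.5 per 1000.
Codon 2 CCC (Pro): 41.1 per 1000.
Codon 3 GAU (Asp): 34.2 per 1000.
Codon 4 AUA (Ile): 16.0 per 1000.
Codon 5 CAU (His): 30.2 per 1000.
Codon 6 ACC (Thr): 34.7 per 1000.
Lowest frequency is 16.0 at codon 4.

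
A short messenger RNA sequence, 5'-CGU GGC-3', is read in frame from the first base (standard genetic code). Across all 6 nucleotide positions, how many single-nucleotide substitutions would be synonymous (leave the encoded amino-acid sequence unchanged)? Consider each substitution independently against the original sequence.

Codon 1 (CGU, Arg): 3 synonymous substitutions.
Codon 2 (GGC, Gly): 3 synonymous substitutions.
Total: 3 + 3 = 6.

6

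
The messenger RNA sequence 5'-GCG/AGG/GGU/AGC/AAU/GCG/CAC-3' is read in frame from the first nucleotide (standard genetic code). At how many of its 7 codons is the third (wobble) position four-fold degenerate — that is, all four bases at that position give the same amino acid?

3

Codon 1 GCG (Ala): third position 4-fold.
Codon 2 AGG (Arg): third position 2-fold.
Codon 3 GGU (Gly): third position 4-fold.
Codon 4 AGC (Ser): third position 2-fold.
Codon 5 AAU (Asn): third position 2-fold.
Codon 6 GCG (Ala): third position 4-fold.
Codon 7 CAC (His): third position 2-fold.
Four-fold degenerate third positions: 3.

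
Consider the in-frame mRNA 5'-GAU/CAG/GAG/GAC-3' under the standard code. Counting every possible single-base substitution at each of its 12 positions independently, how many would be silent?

4

Codon 1 (GAU, Asp): 1 synonymous substitution.
Codon 2 (CAG, Gln): 1 synonymous substitution.
Codon 3 (GAG, Glu): 1 synonymous substitution.
Codon 4 (GAC, Asp): 1 synonymous substitution.
Total: 1 + 1 + 1 + 1 = 4.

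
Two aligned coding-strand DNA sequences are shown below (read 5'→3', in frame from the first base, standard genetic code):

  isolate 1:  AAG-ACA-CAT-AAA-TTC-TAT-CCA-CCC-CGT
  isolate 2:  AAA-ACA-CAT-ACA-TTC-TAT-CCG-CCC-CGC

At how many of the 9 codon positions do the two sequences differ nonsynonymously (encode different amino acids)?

Codon 1: AAG Lys / AAA Lys — synonymous.
Codon 2: ACA Thr / ACA Thr — identical.
Codon 3: CAT His / CAT His — identical.
Codon 4: AAA Lys / ACA Thr — nonsynonymous.
Codon 5: TTC Phe / TTC Phe — identical.
Codon 6: TAT Tyr / TAT Tyr — identical.
Codon 7: CCA Pro / CCG Pro — synonymous.
Codon 8: CCC Pro / CCC Pro — identical.
Codon 9: CGT Arg / CGC Arg — synonymous.
Nonsynonymous differences: 1.

1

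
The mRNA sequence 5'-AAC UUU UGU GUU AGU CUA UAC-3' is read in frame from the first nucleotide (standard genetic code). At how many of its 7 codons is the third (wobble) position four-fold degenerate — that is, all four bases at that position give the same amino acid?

2

Codon 1 AAC (Asn): third position 2-fold.
Codon 2 UUU (Phe): third position 2-fold.
Codon 3 UGU (Cys): third position 2-fold.
Codon 4 GUU (Val): third position 4-fold.
Codon 5 AGU (Ser): third position 2-fold.
Codon 6 CUA (Leu): third position 4-fold.
Codon 7 UAC (Tyr): third position 2-fold.
Four-fold degenerate third positions: 2.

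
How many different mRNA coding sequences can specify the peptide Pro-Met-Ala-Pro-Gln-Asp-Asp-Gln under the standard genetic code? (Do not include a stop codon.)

1024

Pro: 4 codons.
Met: 1 codon.
Ala: 4 codons.
Pro: 4 codons.
Gln: 2 codons.
Asp: 2 codons.
Asp: 2 codons.
Gln: 2 codons.
4 × 1 × 4 × 4 × 2 × 2 × 2 × 2 = 1024.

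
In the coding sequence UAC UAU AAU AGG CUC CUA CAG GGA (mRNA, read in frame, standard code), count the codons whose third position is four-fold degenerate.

3

Codon 1 UAC (Tyr): third position 2-fold.
Codon 2 UAU (Tyr): third position 2-fold.
Codon 3 AAU (Asn): third position 2-fold.
Codon 4 AGG (Arg): third position 2-fold.
Codon 5 CUC (Leu): third position 4-fold.
Codon 6 CUA (Leu): third position 4-fold.
Codon 7 CAG (Gln): third position 2-fold.
Codon 8 GGA (Gly): third position 4-fold.
Four-fold degenerate third positions: 3.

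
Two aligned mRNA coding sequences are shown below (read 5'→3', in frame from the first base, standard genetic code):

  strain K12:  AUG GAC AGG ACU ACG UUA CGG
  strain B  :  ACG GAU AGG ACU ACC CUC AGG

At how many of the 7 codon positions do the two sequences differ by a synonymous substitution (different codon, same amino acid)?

4

Codon 1: AUG Met / ACG Thr — nonsynonymous.
Codon 2: GAC Asp / GAU Asp — synonymous.
Codon 3: AGG Arg / AGG Arg — identical.
Codon 4: ACU Thr / ACU Thr — identical.
Codon 5: ACG Thr / ACC Thr — synonymous.
Codon 6: UUA Leu / CUC Leu — synonymous.
Codon 7: CGG Arg / AGG Arg — synonymous.
Synonymous differences: 4.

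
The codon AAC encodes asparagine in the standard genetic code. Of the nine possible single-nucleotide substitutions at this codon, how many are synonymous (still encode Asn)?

Position 1: none → 0 synonymous.
Position 2: none → 0 synonymous.
Position 3: AAU → 1 synonymous.
Total: 0 + 0 + 1 = 1.

1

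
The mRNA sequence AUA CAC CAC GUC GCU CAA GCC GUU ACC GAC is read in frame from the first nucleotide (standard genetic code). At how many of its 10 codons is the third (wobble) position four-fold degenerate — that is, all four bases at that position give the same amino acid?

Codon 1 AUA (Ile): third position 3-fold.
Codon 2 CAC (His): third position 2-fold.
Codon 3 CAC (His): third position 2-fold.
Codon 4 GUC (Val): third position 4-fold.
Codon 5 GCU (Ala): third position 4-fold.
Codon 6 CAA (Gln): third position 2-fold.
Codon 7 GCC (Ala): third position 4-fold.
Codon 8 GUU (Val): third position 4-fold.
Codon 9 ACC (Thr): third position 4-fold.
Codon 10 GAC (Asp): third position 2-fold.
Four-fold degenerate third positions: 5.

5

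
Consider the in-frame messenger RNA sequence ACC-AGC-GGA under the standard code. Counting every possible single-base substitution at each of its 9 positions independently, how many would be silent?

Codon 1 (ACC, Thr): 3 synonymous substitutions.
Codon 2 (AGC, Ser): 1 synonymous substitution.
Codon 3 (GGA, Gly): 3 synonymous substitutions.
Total: 3 + 1 + 3 = 7.

7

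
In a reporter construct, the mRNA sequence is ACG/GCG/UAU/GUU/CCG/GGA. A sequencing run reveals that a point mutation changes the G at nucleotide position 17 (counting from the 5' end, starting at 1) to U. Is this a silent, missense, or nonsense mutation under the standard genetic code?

missense

Position 17 falls in codon 6: GGA → Gly.
After the substitution the codon is GUA → Val.
Gly ≠ Val, so this is a missense mutation.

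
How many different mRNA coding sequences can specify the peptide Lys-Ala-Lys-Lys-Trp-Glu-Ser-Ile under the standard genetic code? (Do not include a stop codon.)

1152

Lys: 2 codons.
Ala: 4 codons.
Lys: 2 codons.
Lys: 2 codons.
Trp: 1 codon.
Glu: 2 codons.
Ser: 6 codons.
Ile: 3 codons.
2 × 4 × 2 × 2 × 1 × 2 × 6 × 3 = 1152.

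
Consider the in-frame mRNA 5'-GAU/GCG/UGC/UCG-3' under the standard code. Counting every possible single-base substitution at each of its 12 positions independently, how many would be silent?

8

Codon 1 (GAU, Asp): 1 synonymous substitution.
Codon 2 (GCG, Ala): 3 synonymous substitutions.
Codon 3 (UGC, Cys): 1 synonymous substitution.
Codon 4 (UCG, Ser): 3 synonymous substitutions.
Total: 1 + 3 + 1 + 3 = 8.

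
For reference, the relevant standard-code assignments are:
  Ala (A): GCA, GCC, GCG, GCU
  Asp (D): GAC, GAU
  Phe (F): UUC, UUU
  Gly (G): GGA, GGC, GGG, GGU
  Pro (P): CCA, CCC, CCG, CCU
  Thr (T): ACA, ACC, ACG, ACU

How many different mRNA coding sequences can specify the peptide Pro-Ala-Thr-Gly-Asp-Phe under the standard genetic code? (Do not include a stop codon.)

Pro: 4 codons.
Ala: 4 codons.
Thr: 4 codons.
Gly: 4 codons.
Asp: 2 codons.
Phe: 2 codons.
4 × 4 × 4 × 4 × 2 × 2 = 1024.

1024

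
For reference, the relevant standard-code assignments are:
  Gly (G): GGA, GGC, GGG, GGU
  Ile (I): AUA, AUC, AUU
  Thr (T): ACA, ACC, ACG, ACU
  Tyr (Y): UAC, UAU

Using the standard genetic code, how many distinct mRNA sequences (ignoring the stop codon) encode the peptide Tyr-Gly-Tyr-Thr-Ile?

Tyr: 2 codons.
Gly: 4 codons.
Tyr: 2 codons.
Thr: 4 codons.
Ile: 3 codons.
2 × 4 × 2 × 4 × 3 = 192.

192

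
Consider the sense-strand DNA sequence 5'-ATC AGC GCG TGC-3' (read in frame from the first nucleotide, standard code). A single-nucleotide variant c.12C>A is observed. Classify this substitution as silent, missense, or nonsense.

nonsense

Position 12 falls in codon 4: TGC → Cys.
After the substitution the codon is TGA → Stop.
The new codon is a stop codon, so this is a nonsense mutation.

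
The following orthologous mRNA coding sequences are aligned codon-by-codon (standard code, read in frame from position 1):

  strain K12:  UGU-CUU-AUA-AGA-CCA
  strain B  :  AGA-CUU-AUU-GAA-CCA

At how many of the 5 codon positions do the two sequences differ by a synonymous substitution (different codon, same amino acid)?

1

Codon 1: UGU Cys / AGA Arg — nonsynonymous.
Codon 2: CUU Leu / CUU Leu — identical.
Codon 3: AUA Ile / AUU Ile — synonymous.
Codon 4: AGA Arg / GAA Glu — nonsynonymous.
Codon 5: CCA Pro / CCA Pro — identical.
Synonymous differences: 1.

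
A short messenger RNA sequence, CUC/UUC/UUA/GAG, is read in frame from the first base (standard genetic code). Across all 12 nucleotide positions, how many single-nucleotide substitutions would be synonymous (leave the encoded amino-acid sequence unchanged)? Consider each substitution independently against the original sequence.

Codon 1 (CUC, Leu): 3 synonymous substitutions.
Codon 2 (UUC, Phe): 1 synonymous substitution.
Codon 3 (UUA, Leu): 2 synonymous substitutions.
Codon 4 (GAG, Glu): 1 synonymous substitution.
Total: 3 + 1 + 2 + 1 = 7.

7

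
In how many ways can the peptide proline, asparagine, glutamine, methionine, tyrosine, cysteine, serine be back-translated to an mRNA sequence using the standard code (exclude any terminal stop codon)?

384

Pro: 4 codons.
Asn: 2 codons.
Gln: 2 codons.
Met: 1 codon.
Tyr: 2 codons.
Cys: 2 codons.
Ser: 6 codons.
4 × 2 × 2 × 1 × 2 × 2 × 6 = 384.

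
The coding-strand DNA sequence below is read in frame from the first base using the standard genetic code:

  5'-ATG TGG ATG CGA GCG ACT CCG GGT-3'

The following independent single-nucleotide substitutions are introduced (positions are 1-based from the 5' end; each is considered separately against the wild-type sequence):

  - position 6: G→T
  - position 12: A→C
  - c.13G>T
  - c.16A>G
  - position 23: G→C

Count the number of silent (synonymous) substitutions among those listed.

Codon 2: TGG (Trp) → TGT (Cys) — missense.
Codon 4: CGA (Arg) → CGC (Arg) — synonymous.
Codon 5: GCG (Ala) → TCG (Ser) — missense.
Codon 6: ACT (Thr) → GCT (Ala) — missense.
Codon 8: GGT (Gly) → GCT (Ala) — missense.
Synonymous: 1 of 5.

1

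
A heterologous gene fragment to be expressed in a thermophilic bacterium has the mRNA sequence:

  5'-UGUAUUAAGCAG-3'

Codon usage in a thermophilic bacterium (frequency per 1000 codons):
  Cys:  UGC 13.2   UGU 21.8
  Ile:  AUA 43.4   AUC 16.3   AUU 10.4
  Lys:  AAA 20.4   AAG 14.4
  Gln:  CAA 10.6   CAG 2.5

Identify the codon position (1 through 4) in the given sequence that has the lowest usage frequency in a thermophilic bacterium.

4

Codon 1 UGU (Cys): 21.8 per 1000.
Codon 2 AUU (Ile): 10.4 per 1000.
Codon 3 AAG (Lys): 14.4 per 1000.
Codon 4 CAG (Gln): 2.5 per 1000.
Lowest frequency is 2.5 at codon 4.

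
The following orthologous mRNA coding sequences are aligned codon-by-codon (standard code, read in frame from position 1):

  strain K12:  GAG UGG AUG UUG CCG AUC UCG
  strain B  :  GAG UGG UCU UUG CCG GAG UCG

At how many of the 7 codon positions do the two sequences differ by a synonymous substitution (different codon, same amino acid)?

0

Codon 1: GAG Glu / GAG Glu — identical.
Codon 2: UGG Trp / UGG Trp — identical.
Codon 3: AUG Met / UCU Ser — nonsynonymous.
Codon 4: UUG Leu / UUG Leu — identical.
Codon 5: CCG Pro / CCG Pro — identical.
Codon 6: AUC Ile / GAG Glu — nonsynonymous.
Codon 7: UCG Ser / UCG Ser — identical.
Synonymous differences: 0.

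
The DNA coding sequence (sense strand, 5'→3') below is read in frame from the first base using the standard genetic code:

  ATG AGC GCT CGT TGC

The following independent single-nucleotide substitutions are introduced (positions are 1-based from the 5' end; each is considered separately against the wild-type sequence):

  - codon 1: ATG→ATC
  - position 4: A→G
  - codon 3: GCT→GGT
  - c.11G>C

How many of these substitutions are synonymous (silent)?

0

Codon 1: ATG (Met) → ATC (Ile) — missense.
Codon 2: AGC (Ser) → GGC (Gly) — missense.
Codon 3: GCT (Ala) → GGT (Gly) — missense.
Codon 4: CGT (Arg) → CCT (Pro) — missense.
Synonymous: 0 of 4.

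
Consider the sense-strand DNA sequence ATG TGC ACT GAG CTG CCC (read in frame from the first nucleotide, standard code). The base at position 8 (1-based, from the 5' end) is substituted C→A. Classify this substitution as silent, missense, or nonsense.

missense

Position 8 falls in codon 3: ACT → Thr.
After the substitution the codon is AAT → Asn.
Thr ≠ Asn, so this is a missense mutation.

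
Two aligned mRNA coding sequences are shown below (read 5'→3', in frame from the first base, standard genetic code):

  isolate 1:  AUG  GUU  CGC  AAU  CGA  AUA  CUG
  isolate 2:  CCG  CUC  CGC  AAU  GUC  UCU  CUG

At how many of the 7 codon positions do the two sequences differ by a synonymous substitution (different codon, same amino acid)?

Codon 1: AUG Met / CCG Pro — nonsynonymous.
Codon 2: GUU Val / CUC Leu — nonsynonymous.
Codon 3: CGC Arg / CGC Arg — identical.
Codon 4: AAU Asn / AAU Asn — identical.
Codon 5: CGA Arg / GUC Val — nonsynonymous.
Codon 6: AUA Ile / UCU Ser — nonsynonymous.
Codon 7: CUG Leu / CUG Leu — identical.
Synonymous differences: 0.

0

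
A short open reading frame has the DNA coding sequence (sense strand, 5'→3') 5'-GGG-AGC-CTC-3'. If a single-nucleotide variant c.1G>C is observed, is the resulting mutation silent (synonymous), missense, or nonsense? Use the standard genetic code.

missense

Position 1 falls in codon 1: GGG → Gly.
After the substitution the codon is CGG → Arg.
Gly ≠ Arg, so this is a missense mutation.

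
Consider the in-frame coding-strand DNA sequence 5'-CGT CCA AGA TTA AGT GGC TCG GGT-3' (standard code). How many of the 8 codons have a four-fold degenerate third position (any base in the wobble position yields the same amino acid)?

Codon 1 CGT (Arg): third position 4-fold.
Codon 2 CCA (Pro): third position 4-fold.
Codon 3 AGA (Arg): third position 2-fold.
Codon 4 TTA (Leu): third position 2-fold.
Codon 5 AGT (Ser): third position 2-fold.
Codon 6 GGC (Gly): third position 4-fold.
Codon 7 TCG (Ser): third position 4-fold.
Codon 8 GGT (Gly): third position 4-fold.
Four-fold degenerate third positions: 5.

5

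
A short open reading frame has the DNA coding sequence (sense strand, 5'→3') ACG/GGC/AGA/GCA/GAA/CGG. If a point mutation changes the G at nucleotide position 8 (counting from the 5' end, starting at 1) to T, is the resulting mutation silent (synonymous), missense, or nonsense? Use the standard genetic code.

missense

Position 8 falls in codon 3: AGA → Arg.
After the substitution the codon is ATA → Ile.
Arg ≠ Ile, so this is a missense mutation.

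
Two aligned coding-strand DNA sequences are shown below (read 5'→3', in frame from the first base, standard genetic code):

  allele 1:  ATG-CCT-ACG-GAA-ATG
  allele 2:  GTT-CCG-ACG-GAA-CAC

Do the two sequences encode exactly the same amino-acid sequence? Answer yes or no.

Codon 1: ATG Met / GTT Val — nonsynonymous.
Codon 2: CCT Pro / CCG Pro — synonymous.
Codon 3: ACG Thr / ACG Thr — identical.
Codon 4: GAA Glu / GAA Glu — identical.
Codon 5: ATG Met / CAC His — nonsynonymous.
Nonsynonymous differences: 2 → different protein.

no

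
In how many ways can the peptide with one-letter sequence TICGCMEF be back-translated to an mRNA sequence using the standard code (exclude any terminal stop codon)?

768

Thr: 4 codons.
Ile: 3 codons.
Cys: 2 codons.
Gly: 4 codons.
Cys: 2 codons.
Met: 1 codon.
Glu: 2 codons.
Phe: 2 codons.
4 × 3 × 2 × 4 × 2 × 1 × 2 × 2 = 768.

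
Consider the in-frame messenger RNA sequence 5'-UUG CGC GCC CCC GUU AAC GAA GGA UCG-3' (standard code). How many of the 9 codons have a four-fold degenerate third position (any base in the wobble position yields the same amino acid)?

Codon 1 UUG (Leu): third position 2-fold.
Codon 2 CGC (Arg): third position 4-fold.
Codon 3 GCC (Ala): third position 4-fold.
Codon 4 CCC (Pro): third position 4-fold.
Codon 5 GUU (Val): third position 4-fold.
Codon 6 AAC (Asn): third position 2-fold.
Codon 7 GAA (Glu): third position 2-fold.
Codon 8 GGA (Gly): third position 4-fold.
Codon 9 UCG (Ser): third position 4-fold.
Four-fold degenerate third positions: 6.

6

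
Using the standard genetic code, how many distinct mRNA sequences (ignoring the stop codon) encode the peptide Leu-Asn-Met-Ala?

Leu: 6 codons.
Asn: 2 codons.
Met: 1 codon.
Ala: 4 codons.
6 × 2 × 1 × 4 = 48.

48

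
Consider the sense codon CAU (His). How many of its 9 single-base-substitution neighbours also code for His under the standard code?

Position 1: none → 0 synonymous.
Position 2: none → 0 synonymous.
Position 3: CAC → 1 synonymous.
Total: 0 + 0 + 1 = 1.

1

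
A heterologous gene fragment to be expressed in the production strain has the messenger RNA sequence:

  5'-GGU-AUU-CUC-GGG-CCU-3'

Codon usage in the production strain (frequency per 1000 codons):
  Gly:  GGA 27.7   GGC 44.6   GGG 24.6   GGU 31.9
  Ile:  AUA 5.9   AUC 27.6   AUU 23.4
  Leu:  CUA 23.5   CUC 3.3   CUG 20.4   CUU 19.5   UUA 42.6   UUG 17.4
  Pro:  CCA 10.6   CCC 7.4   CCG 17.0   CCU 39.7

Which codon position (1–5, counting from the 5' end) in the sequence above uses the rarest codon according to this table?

Codon 1 GGU (Gly): 31.9 per 1000.
Codon 2 AUU (Ile): 23.4 per 1000.
Codon 3 CUC (Leu): 3.3 per 1000.
Codon 4 GGG (Gly): 24.6 per 1000.
Codon 5 CCU (Pro): 39.7 per 1000.
Lowest frequency is 3.3 at codon 3.

3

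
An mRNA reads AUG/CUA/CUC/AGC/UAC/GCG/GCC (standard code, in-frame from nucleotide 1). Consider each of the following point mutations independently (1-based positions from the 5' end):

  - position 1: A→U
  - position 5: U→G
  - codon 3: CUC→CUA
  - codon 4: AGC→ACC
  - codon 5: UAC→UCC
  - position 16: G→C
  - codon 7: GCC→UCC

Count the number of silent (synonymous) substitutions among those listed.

1

Codon 1: AUG (Met) → UUG (Leu) — missense.
Codon 2: CUA (Leu) → CGA (Arg) — missense.
Codon 3: CUC (Leu) → CUA (Leu) — synonymous.
Codon 4: AGC (Ser) → ACC (Thr) — missense.
Codon 5: UAC (Tyr) → UCC (Ser) — missense.
Codon 6: GCG (Ala) → CCG (Pro) — missense.
Codon 7: GCC (Ala) → UCC (Ser) — missense.
Synonymous: 1 of 7.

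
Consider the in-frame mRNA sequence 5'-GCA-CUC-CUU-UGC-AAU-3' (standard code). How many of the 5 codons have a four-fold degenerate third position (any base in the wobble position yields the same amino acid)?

3

Codon 1 GCA (Ala): third position 4-fold.
Codon 2 CUC (Leu): third position 4-fold.
Codon 3 CUU (Leu): third position 4-fold.
Codon 4 UGC (Cys): third position 2-fold.
Codon 5 AAU (Asn): third position 2-fold.
Four-fold degenerate third positions: 3.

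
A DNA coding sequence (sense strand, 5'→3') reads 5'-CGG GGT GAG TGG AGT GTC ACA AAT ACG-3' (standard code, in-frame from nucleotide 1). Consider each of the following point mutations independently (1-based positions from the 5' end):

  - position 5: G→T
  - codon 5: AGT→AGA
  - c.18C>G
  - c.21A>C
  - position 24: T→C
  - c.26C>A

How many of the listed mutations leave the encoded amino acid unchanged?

3

Codon 2: GGT (Gly) → GTT (Val) — missense.
Codon 5: AGT (Ser) → AGA (Arg) — missense.
Codon 6: GTC (Val) → GTG (Val) — synonymous.
Codon 7: ACA (Thr) → ACC (Thr) — synonymous.
Codon 8: AAT (Asn) → AAC (Asn) — synonymous.
Codon 9: ACG (Thr) → AAG (Lys) — missense.
Synonymous: 3 of 6.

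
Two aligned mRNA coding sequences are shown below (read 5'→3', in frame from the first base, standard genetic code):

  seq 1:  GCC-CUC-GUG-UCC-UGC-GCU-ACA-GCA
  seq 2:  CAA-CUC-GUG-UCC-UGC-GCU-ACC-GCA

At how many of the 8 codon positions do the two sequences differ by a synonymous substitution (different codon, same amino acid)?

Codon 1: GCC Ala / CAA Gln — nonsynonymous.
Codon 2: CUC Leu / CUC Leu — identical.
Codon 3: GUG Val / GUG Val — identical.
Codon 4: UCC Ser / UCC Ser — identical.
Codon 5: UGC Cys / UGC Cys — identical.
Codon 6: GCU Ala / GCU Ala — identical.
Codon 7: ACA Thr / ACC Thr — synonymous.
Codon 8: GCA Ala / GCA Ala — identical.
Synonymous differences: 1.

1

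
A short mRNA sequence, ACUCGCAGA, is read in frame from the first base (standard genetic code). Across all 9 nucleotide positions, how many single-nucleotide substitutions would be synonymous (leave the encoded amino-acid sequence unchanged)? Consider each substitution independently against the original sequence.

8

Codon 1 (ACU, Thr): 3 synonymous substitutions.
Codon 2 (CGC, Arg): 3 synonymous substitutions.
Codon 3 (AGA, Arg): 2 synonymous substitutions.
Total: 3 + 3 + 2 = 8.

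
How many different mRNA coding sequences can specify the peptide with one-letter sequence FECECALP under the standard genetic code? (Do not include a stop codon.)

Phe: 2 codons.
Glu: 2 codons.
Cys: 2 codons.
Glu: 2 codons.
Cys: 2 codons.
Ala: 4 codons.
Leu: 6 codons.
Pro: 4 codons.
2 × 2 × 2 × 2 × 2 × 4 × 6 × 4 = 3072.

3072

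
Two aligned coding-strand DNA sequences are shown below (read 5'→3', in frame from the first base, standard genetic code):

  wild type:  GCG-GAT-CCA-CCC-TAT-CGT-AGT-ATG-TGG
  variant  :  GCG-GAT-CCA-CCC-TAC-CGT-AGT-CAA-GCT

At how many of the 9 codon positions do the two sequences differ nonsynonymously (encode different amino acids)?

Codon 1: GCG Ala / GCG Ala — identical.
Codon 2: GAT Asp / GAT Asp — identical.
Codon 3: CCA Pro / CCA Pro — identical.
Codon 4: CCC Pro / CCC Pro — identical.
Codon 5: TAT Tyr / TAC Tyr — synonymous.
Codon 6: CGT Arg / CGT Arg — identical.
Codon 7: AGT Ser / AGT Ser — identical.
Codon 8: ATG Met / CAA Gln — nonsynonymous.
Codon 9: TGG Trp / GCT Ala — nonsynonymous.
Nonsynonymous differences: 2.

2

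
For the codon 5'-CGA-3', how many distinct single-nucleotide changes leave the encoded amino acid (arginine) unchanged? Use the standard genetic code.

4

Position 1: AGA → 1 synonymous.
Position 2: none → 0 synonymous.
Position 3: CGT, CGC, CGG → 3 synonymous.
Total: 1 + 0 + 3 = 4.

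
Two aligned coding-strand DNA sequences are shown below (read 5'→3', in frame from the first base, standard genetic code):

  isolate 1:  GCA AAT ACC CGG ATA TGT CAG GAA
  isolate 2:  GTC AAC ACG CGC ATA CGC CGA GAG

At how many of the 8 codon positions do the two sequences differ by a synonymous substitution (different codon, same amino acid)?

Codon 1: GCA Ala / GTC Val — nonsynonymous.
Codon 2: AAT Asn / AAC Asn — synonymous.
Codon 3: ACC Thr / ACG Thr — synonymous.
Codon 4: CGG Arg / CGC Arg — synonymous.
Codon 5: ATA Ile / ATA Ile — identical.
Codon 6: TGT Cys / CGC Arg — nonsynonymous.
Codon 7: CAG Gln / CGA Arg — nonsynonymous.
Codon 8: GAA Glu / GAG Glu — synonymous.
Synonymous differences: 4.

4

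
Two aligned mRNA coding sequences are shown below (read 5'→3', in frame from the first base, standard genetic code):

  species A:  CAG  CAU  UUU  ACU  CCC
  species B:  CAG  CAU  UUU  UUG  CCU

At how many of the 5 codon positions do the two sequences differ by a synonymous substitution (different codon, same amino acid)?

1

Codon 1: CAG Gln / CAG Gln — identical.
Codon 2: CAU His / CAU His — identical.
Codon 3: UUU Phe / UUU Phe — identical.
Codon 4: ACU Thr / UUG Leu — nonsynonymous.
Codon 5: CCC Pro / CCU Pro — synonymous.
Synonymous differences: 1.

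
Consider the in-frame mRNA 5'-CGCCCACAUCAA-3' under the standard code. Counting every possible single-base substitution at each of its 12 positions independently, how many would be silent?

8

Codon 1 (CGC, Arg): 3 synonymous substitutions.
Codon 2 (CCA, Pro): 3 synonymous substitutions.
Codon 3 (CAU, His): 1 synonymous substitution.
Codon 4 (CAA, Gln): 1 synonymous substitution.
Total: 3 + 3 + 1 + 1 = 8.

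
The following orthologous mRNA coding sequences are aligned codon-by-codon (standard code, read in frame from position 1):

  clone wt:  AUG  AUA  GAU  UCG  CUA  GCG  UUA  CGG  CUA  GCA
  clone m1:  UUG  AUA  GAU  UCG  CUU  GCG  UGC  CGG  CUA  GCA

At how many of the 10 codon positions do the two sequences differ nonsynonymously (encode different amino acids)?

Codon 1: AUG Met / UUG Leu — nonsynonymous.
Codon 2: AUA Ile / AUA Ile — identical.
Codon 3: GAU Asp / GAU Asp — identical.
Codon 4: UCG Ser / UCG Ser — identical.
Codon 5: CUA Leu / CUU Leu — synonymous.
Codon 6: GCG Ala / GCG Ala — identical.
Codon 7: UUA Leu / UGC Cys — nonsynonymous.
Codon 8: CGG Arg / CGG Arg — identical.
Codon 9: CUA Leu / CUA Leu — identical.
Codon 10: GCA Ala / GCA Ala — identical.
Nonsynonymous differences: 2.

2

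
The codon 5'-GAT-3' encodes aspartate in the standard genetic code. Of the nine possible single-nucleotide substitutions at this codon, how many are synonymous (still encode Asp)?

Position 1: none → 0 synonymous.
Position 2: none → 0 synonymous.
Position 3: GAC → 1 synonymous.
Total: 0 + 0 + 1 = 1.

1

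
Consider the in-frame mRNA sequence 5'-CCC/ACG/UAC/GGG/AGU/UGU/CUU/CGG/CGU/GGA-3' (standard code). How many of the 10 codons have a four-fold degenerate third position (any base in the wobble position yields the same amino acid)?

Codon 1 CCC (Pro): third position 4-fold.
Codon 2 ACG (Thr): third position 4-fold.
Codon 3 UAC (Tyr): third position 2-fold.
Codon 4 GGG (Gly): third position 4-fold.
Codon 5 AGU (Ser): third position 2-fold.
Codon 6 UGU (Cys): third position 2-fold.
Codon 7 CUU (Leu): third position 4-fold.
Codon 8 CGG (Arg): third position 4-fold.
Codon 9 CGU (Arg): third position 4-fold.
Codon 10 GGA (Gly): third position 4-fold.
Four-fold degenerate third positions: 7.

7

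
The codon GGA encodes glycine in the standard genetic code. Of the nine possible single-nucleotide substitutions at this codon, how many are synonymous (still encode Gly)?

3

Position 1: none → 0 synonymous.
Position 2: none → 0 synonymous.
Position 3: GGU, GGC, GGG → 3 synonymous.
Total: 0 + 0 + 3 = 3.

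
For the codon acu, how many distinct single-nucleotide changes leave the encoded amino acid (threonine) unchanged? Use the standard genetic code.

Position 1: none → 0 synonymous.
Position 2: none → 0 synonymous.
Position 3: ACC, ACA, ACG → 3 synonymous.
Total: 0 + 0 + 3 = 3.

3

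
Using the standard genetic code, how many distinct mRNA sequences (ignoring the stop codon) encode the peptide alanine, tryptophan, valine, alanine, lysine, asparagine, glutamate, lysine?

1024

Ala: 4 codons.
Trp: 1 codon.
Val: 4 codons.
Ala: 4 codons.
Lys: 2 codons.
Asn: 2 codons.
Glu: 2 codons.
Lys: 2 codons.
4 × 1 × 4 × 4 × 2 × 2 × 2 × 2 = 1024.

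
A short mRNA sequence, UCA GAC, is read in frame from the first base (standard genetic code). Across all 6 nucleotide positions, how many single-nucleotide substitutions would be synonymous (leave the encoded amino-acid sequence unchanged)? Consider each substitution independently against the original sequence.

4

Codon 1 (UCA, Ser): 3 synonymous substitutions.
Codon 2 (GAC, Asp): 1 synonymous substitution.
Total: 3 + 1 = 4.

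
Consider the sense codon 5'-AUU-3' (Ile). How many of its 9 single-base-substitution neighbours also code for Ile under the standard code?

Position 1: none → 0 synonymous.
Position 2: none → 0 synonymous.
Position 3: AUC, AUA → 2 synonymous.
Total: 0 + 0 + 2 = 2.

2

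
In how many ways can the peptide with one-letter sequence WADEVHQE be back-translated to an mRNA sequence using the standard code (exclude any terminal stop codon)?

Trp: 1 codon.
Ala: 4 codons.
Asp: 2 codons.
Glu: 2 codons.
Val: 4 codons.
His: 2 codons.
Gln: 2 codons.
Glu: 2 codons.
1 × 4 × 2 × 2 × 4 × 2 × 2 × 2 = 512.

512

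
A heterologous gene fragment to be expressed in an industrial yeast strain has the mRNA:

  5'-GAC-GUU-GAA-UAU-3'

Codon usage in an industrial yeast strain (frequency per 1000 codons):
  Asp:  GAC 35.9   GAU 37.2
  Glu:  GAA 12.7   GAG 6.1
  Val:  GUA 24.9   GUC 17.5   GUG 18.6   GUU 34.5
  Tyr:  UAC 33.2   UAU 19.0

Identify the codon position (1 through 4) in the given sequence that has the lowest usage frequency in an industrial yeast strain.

Codon 1 GAC (Asp): 35.9 per 1000.
Codon 2 GUU (Val): 34.5 per 1000.
Codon 3 GAA (Glu): 12.7 per 1000.
Codon 4 UAU (Tyr): 19.0 per 1000.
Lowest frequency is 12.7 at codon 3.

3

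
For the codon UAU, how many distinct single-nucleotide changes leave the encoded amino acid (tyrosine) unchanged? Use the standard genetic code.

Position 1: none → 0 synonymous.
Position 2: none → 0 synonymous.
Position 3: UAC → 1 synonymous.
Total: 0 + 0 + 1 = 1.

1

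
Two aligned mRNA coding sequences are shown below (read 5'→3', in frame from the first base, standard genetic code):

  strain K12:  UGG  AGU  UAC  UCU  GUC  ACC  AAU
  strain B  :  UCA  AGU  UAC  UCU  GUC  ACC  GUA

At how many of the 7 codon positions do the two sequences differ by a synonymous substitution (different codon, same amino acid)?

0

Codon 1: UGG Trp / UCA Ser — nonsynonymous.
Codon 2: AGU Ser / AGU Ser — identical.
Codon 3: UAC Tyr / UAC Tyr — identical.
Codon 4: UCU Ser / UCU Ser — identical.
Codon 5: GUC Val / GUC Val — identical.
Codon 6: ACC Thr / ACC Thr — identical.
Codon 7: AAU Asn / GUA Val — nonsynonymous.
Synonymous differences: 0.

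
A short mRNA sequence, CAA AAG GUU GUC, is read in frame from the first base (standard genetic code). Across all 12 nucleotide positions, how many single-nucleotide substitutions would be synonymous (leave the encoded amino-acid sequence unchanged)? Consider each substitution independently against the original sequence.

Codon 1 (CAA, Gln): 1 synonymous substitution.
Codon 2 (AAG, Lys): 1 synonymous substitution.
Codon 3 (GUU, Val): 3 synonymous substitutions.
Codon 4 (GUC, Val): 3 synonymous substitutions.
Total: 1 + 1 + 3 + 3 = 8.

8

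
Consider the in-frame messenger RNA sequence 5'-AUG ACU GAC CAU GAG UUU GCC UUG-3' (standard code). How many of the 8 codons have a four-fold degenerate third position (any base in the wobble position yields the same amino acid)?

Codon 1 AUG (Met): third position 1-fold.
Codon 2 ACU (Thr): third position 4-fold.
Codon 3 GAC (Asp): third position 2-fold.
Codon 4 CAU (His): third position 2-fold.
Codon 5 GAG (Glu): third position 2-fold.
Codon 6 UUU (Phe): third position 2-fold.
Codon 7 GCC (Ala): third position 4-fold.
Codon 8 UUG (Leu): third position 2-fold.
Four-fold degenerate third positions: 2.

2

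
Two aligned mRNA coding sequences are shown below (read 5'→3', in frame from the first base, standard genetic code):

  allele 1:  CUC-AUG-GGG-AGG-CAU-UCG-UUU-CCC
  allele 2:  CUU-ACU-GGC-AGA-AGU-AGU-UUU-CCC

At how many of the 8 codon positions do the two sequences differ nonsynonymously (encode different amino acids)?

2

Codon 1: CUC Leu / CUU Leu — synonymous.
Codon 2: AUG Met / ACU Thr — nonsynonymous.
Codon 3: GGG Gly / GGC Gly — synonymous.
Codon 4: AGG Arg / AGA Arg — synonymous.
Codon 5: CAU His / AGU Ser — nonsynonymous.
Codon 6: UCG Ser / AGU Ser — synonymous.
Codon 7: UUU Phe / UUU Phe — identical.
Codon 8: CCC Pro / CCC Pro — identical.
Nonsynonymous differences: 2.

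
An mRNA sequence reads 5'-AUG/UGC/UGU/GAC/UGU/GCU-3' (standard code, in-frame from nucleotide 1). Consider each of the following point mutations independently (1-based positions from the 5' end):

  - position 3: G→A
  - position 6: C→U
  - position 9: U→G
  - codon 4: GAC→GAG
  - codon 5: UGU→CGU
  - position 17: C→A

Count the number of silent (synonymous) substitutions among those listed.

Codon 1: AUG (Met) → AUA (Ile) — missense.
Codon 2: UGC (Cys) → UGU (Cys) — synonymous.
Codon 3: UGU (Cys) → UGG (Trp) — missense.
Codon 4: GAC (Asp) → GAG (Glu) — missense.
Codon 5: UGU (Cys) → CGU (Arg) — missense.
Codon 6: GCU (Ala) → GAU (Asp) — missense.
Synonymous: 1 of 6.

1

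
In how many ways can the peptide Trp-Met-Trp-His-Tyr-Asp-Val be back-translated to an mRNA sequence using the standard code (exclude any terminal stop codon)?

Trp: 1 codon.
Met: 1 codon.
Trp: 1 codon.
His: 2 codons.
Tyr: 2 codons.
Asp: 2 codons.
Val: 4 codons.
1 × 1 × 1 × 2 × 2 × 2 × 4 = 32.

32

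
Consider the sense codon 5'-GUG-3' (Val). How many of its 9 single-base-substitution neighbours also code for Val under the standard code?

Position 1: none → 0 synonymous.
Position 2: none → 0 synonymous.
Position 3: GUU, GUC, GUA → 3 synonymous.
Total: 0 + 0 + 3 = 3.

3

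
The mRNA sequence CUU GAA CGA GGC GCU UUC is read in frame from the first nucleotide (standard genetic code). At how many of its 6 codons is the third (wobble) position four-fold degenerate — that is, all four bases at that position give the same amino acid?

4

Codon 1 CUU (Leu): third position 4-fold.
Codon 2 GAA (Glu): third position 2-fold.
Codon 3 CGA (Arg): third position 4-fold.
Codon 4 GGC (Gly): third position 4-fold.
Codon 5 GCU (Ala): third position 4-fold.
Codon 6 UUC (Phe): third position 2-fold.
Four-fold degenerate third positions: 4.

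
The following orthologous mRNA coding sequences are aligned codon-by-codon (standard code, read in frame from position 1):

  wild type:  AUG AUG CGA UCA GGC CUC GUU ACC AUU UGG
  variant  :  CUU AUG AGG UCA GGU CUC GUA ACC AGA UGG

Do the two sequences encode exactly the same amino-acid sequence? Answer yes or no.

Codon 1: AUG Met / CUU Leu — nonsynonymous.
Codon 2: AUG Met / AUG Met — identical.
Codon 3: CGA Arg / AGG Arg — synonymous.
Codon 4: UCA Ser / UCA Ser — identical.
Codon 5: GGC Gly / GGU Gly — synonymous.
Codon 6: CUC Leu / CUC Leu — identical.
Codon 7: GUU Val / GUA Val — synonymous.
Codon 8: ACC Thr / ACC Thr — identical.
Codon 9: AUU Ile / AGA Arg — nonsynonymous.
Codon 10: UGG Trp / UGG Trp — identical.
Nonsynonymous differences: 2 → different protein.

no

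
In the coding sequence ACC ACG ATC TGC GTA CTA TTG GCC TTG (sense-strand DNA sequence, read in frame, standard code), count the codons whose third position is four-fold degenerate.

5

Codon 1 ACC (Thr): third position 4-fold.
Codon 2 ACG (Thr): third position 4-fold.
Codon 3 ATC (Ile): third position 3-fold.
Codon 4 TGC (Cys): third position 2-fold.
Codon 5 GTA (Val): third position 4-fold.
Codon 6 CTA (Leu): third position 4-fold.
Codon 7 TTG (Leu): third position 2-fold.
Codon 8 GCC (Ala): third position 4-fold.
Codon 9 TTG (Leu): third position 2-fold.
Four-fold degenerate third positions: 5.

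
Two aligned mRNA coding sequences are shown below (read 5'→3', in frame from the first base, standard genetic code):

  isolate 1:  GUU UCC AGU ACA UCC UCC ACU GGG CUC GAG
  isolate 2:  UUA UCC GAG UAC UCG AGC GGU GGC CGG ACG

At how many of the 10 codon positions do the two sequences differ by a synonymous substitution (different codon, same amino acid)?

3

Codon 1: GUU Val / UUA Leu — nonsynonymous.
Codon 2: UCC Ser / UCC Ser — identical.
Codon 3: AGU Ser / GAG Glu — nonsynonymous.
Codon 4: ACA Thr / UAC Tyr — nonsynonymous.
Codon 5: UCC Ser / UCG Ser — synonymous.
Codon 6: UCC Ser / AGC Ser — synonymous.
Codon 7: ACU Thr / GGU Gly — nonsynonymous.
Codon 8: GGG Gly / GGC Gly — synonymous.
Codon 9: CUC Leu / CGG Arg — nonsynonymous.
Codon 10: GAG Glu / ACG Thr — nonsynonymous.
Synonymous differences: 3.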